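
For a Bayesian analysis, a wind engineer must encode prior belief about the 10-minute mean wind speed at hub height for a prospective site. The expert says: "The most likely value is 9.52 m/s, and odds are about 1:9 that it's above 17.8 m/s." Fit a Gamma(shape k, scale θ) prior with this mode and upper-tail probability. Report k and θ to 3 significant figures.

k ≈ 5.88, θ ≈ 1.95

Gamma(k,θ) with k>1 has mode (k−1)θ, so θ = 9.52/(k−1).
Need P(X < 17.8) = 0.9 with θ tied to k this way. Start at k = 2, θ = 9.52: P(X<17.8) ≈ 0.558.
Too low — raise k to concentrate. Iterating converges to k ≈ 5.88.
Then θ = 9.52/(5.88−1) ≈ 1.95.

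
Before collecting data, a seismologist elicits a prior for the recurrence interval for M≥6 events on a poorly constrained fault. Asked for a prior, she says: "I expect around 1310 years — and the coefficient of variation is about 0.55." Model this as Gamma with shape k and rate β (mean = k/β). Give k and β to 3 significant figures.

k ≈ 3.31, β ≈ 0.00252

For Gamma(k, rate β): mean = k/β, variance = k/β², so CV = 1/√k.
CV = 0.55, hence k = 1/CV² = 3.31.
Then β = k/mean = 3.31/1310 = 0.00252.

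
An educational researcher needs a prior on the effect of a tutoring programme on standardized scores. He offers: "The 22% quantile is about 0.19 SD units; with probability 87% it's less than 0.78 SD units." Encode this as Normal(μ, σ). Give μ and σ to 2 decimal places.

μ = 0.43, σ = 0.31

The p-quantile of Normal(μ,σ) is μ + z_p·σ, with z_{0.22} = -0.7722 and z_{0.87} = 1.126.
Eliminate σ: μ = (z₂·x₁ − z₁·x₂)/(z₂ − z₁) = (1.126·0.19 − (-0.7722)·0.78)/1.899 = 0.43.
Then σ = (x₂ − x₁)/(z₂ − z₁) = (0.78 − 0.19)/1.899 = 0.31.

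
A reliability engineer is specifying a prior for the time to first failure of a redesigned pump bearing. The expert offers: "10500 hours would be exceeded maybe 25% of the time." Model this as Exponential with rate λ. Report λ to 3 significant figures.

λ ≈ 0.000132

P(T > 10500.0) = e^(−λ·10500.0) = 0.25, so λ = −ln(0.25)/10500.0 = 0.000132.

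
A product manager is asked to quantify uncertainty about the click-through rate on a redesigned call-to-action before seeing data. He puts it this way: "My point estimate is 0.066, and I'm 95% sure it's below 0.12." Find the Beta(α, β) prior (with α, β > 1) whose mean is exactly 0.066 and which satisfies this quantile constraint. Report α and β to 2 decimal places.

With mean 0.066 fixed, write α = 0.066s, β = 0.934s where s = α+β.
Need P(θ < 0.12) = 0.95 under Beta(0.066s, 0.934s). Normal approximation: (q−m)/√(m(1−m)/s) ≈ z_{0.95} = 1.64, so s ≈ 0.066·0.934·(1.64)²/(0.12−0.066)² = 57.2.
At s = 57.2: P(θ<0.12) ≈ 0.933. Adjusting to match 0.95 gives s ≈ 71.33.
So α = 0.066·71.33 ≈ 4.71, β = 0.934·71.33 ≈ 66.62.

α ≈ 4.71, β ≈ 66.62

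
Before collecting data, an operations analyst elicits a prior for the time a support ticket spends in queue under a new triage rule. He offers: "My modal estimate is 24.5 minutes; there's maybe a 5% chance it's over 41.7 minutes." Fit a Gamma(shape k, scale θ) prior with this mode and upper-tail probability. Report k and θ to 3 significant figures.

Gamma(k,θ) with k>1 has mode (k−1)θ, so θ = 24.5/(k−1).
Need P(X < 41.7) = 0.95 with θ tied to k this way. Start at k = 2, θ = 24.5: P(X<41.7) ≈ 0.507.
Too low — raise k to concentrate. Iterating converges to k ≈ 10.9.
Then θ = 24.5/(10.9−1) ≈ 2.48.

k ≈ 10.9, θ ≈ 2.48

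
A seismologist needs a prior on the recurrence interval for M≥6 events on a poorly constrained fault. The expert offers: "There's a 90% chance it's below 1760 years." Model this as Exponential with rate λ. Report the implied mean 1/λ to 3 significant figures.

P(T < 1760.0) = 1 − e^(−λ·1760.0) = 0.9, so λ = −ln(1−0.9)/1760.0 = −ln(0.1)/1760.0 = 0.00131.
Mean = 1/λ = 764 years.

mean ≈ 764 years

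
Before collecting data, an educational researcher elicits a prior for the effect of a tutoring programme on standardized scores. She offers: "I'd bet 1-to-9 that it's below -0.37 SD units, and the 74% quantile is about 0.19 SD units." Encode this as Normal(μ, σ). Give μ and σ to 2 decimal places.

μ = 0.00, σ = 0.29

The p-quantile of Normal(μ,σ) is μ + z_p·σ, with z_{0.1} = -1.282 and z_{0.74} = 0.6433.
Eliminate σ: μ = (z₂·x₁ − z₁·x₂)/(z₂ − z₁) = (0.6433·-0.37 − (-1.282)·0.19)/1.925 = 0.00.
Then σ = (x₂ − x₁)/(z₂ − z₁) = (0.19 − -0.37)/1.925 = 0.29.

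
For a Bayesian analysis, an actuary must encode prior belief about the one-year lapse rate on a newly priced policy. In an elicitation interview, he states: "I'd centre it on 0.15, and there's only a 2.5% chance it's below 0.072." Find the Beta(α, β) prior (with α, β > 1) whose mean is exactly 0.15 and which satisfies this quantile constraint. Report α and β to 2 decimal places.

α ≈ 8.94, β ≈ 50.68

With mean 0.15 fixed, write α = 0.15s, β = 0.85s where s = α+β.
Need P(θ < 0.072) = 0.025 under Beta(0.15s, 0.85s). Normal approximation: (q−m)/√(m(1−m)/s) ≈ z_{0.025} = -1.96, so s ≈ 0.15·0.85·(-1.96)²/(0.072−0.15)² = 80.5.
At s = 80.5: P(θ<0.072) ≈ 0.011. Adjusting to match 0.025 gives s ≈ 59.62.
So α = 0.15·59.62 ≈ 8.94, β = 0.85·59.62 ≈ 50.68.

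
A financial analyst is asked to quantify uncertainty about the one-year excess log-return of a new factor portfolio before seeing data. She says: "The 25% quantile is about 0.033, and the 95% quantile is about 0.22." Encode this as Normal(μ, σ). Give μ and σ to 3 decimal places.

The p-quantile of Normal(μ,σ) is μ + z_p·σ, with z_{0.25} = -0.6745 and z_{0.95} = 1.645.
Eliminate σ: μ = (z₂·x₁ − z₁·x₂)/(z₂ − z₁) = (1.645·0.033 − (-0.6745)·0.22)/2.319 = 0.087.
Then σ = (x₂ − x₁)/(z₂ − z₁) = (0.22 − 0.033)/2.319 = 0.081.

μ = 0.087, σ = 0.081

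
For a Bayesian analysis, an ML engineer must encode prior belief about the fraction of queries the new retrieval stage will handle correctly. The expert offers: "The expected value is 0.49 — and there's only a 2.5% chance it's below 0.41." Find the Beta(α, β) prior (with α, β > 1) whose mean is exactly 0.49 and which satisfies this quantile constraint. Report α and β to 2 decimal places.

α ≈ 72.56, β ≈ 75.52

With mean 0.49 fixed, write α = 0.49s, β = 0.51s where s = α+β.
Need P(θ < 0.41) = 0.025 under Beta(0.49s, 0.51s). Normal approximation: (q−m)/√(m(1−m)/s) ≈ z_{0.025} = -1.96, so s ≈ 0.49·0.51·(-1.96)²/(0.41−0.49)² = 150.0.
At s = 150.0: P(θ<0.41) ≈ 0.024. Adjusting to match 0.025 gives s ≈ 148.09.
So α = 0.49·148.09 ≈ 72.56, β = 0.51·148.09 ≈ 75.52.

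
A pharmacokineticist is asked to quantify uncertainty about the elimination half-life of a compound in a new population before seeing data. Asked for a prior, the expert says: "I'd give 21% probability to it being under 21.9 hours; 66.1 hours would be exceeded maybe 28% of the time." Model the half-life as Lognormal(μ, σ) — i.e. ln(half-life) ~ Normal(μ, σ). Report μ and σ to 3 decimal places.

μ ≈ 3.728, σ ≈ 0.795

If T ~ Lognormal(μ,σ) then ln T ~ Normal(μ,σ), so the p-quantile of ln T is μ + z_p·σ.
ln(21.9) = 3.086 and ln(66.1) = 4.191; z_{0.21} = -0.8064, z_{0.72} = 0.5828.
σ = (4.191 − 3.086)/(0.5828 − (-0.8064)) = 0.795.
μ = 3.086 − (-0.8064)·0.795 = 3.728.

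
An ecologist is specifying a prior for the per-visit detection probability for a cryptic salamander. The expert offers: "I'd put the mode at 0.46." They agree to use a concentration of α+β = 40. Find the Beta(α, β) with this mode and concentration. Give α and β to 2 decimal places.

For α,β > 1 the Beta mode is (α−1)/(α+β−2). With α+β = 40, the mode is (α−1)/38.
Set (α−1)/38 = 0.46 → α = 1 + 0.46·38 = 18.48.
β = 40 − α = 21.52.

α = 18.48, β = 21.52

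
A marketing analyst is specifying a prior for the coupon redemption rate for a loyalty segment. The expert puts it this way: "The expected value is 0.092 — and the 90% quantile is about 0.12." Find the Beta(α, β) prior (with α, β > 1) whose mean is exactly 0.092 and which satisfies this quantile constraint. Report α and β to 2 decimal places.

α ≈ 17.00, β ≈ 167.80

With mean 0.092 fixed, write α = 0.092s, β = 0.908s where s = α+β.
Need P(θ < 0.12) = 0.9 under Beta(0.092s, 0.908s). Normal approximation: (q−m)/√(m(1−m)/s) ≈ z_{0.9} = 1.28, so s ≈ 0.092·0.908·(1.28)²/(0.12−0.092)² = 175.0.
At s = 175.0: P(θ<0.12) ≈ 0.894. Adjusting to match 0.9 gives s ≈ 184.80.
So α = 0.092·184.80 ≈ 17.00, β = 0.908·184.80 ≈ 167.80.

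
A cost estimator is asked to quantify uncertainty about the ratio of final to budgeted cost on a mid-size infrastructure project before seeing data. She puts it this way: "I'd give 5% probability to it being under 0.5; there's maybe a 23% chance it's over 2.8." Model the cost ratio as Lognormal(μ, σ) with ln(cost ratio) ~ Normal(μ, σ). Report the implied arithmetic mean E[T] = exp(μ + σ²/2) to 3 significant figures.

E[T] ≈ 2.13

If T ~ Lognormal(μ,σ) then ln T ~ Normal(μ,σ), so the p-quantile of ln T is μ + z_p·σ.
ln(0.5) = -0.6931 and ln(2.8) = 1.03; z_{0.05} = -1.645, z_{0.77} = 0.7388.
σ = (1.03 − -0.6931)/(0.7388 − (-1.645)) = 0.723.
μ = -0.6931 − (-1.645)·0.723 = 0.496.
E[T] = exp(μ + σ²/2) = exp(0.496 + 0.2612) = 2.13.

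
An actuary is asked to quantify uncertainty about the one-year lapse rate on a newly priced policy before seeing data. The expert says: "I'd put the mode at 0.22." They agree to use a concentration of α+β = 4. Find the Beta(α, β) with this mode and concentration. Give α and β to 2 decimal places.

α = 1.44, β = 2.56

For α,β > 1 the Beta mode is (α−1)/(α+β−2). With α+β = 4, the mode is (α−1)/2.
Set (α−1)/2 = 0.22 → α = 1 + 0.22·2 = 1.44.
β = 4 − α = 2.56.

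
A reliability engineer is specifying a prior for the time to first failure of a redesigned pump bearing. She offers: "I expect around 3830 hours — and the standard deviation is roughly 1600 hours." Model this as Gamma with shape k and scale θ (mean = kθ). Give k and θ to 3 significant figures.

For Gamma(k, scale θ): mean = kθ, variance = kθ², so CV = 1/√k.
CV = SD/mean = 1600/3830 = 0.4178, hence k = 1/CV² = 5.73.
Then θ = mean/k = 3830/5.73 = 668.

k ≈ 5.73, θ ≈ 668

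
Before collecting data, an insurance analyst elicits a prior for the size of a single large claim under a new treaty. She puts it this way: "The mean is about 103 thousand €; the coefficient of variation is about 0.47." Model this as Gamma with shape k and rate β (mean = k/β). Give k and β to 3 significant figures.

k ≈ 4.53, β ≈ 0.044

For Gamma(k, rate β): mean = k/β, variance = k/β², so CV = 1/√k.
CV = 0.47, hence k = 1/CV² = 4.53.
Then β = k/mean = 4.53/103 = 0.044.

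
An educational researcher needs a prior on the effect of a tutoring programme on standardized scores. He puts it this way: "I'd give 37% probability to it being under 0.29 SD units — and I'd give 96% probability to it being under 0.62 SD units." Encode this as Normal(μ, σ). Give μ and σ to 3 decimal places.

μ = 0.343, σ = 0.158

For Normal(μ,σ), the p-quantile is μ + z_p·σ. Here z_{0.37} = -0.3319, z_{0.96} = 1.751.
So 0.29 = μ − 0.3319σ and 0.62 = μ + 1.751σ.
Subtracting: σ = (0.62 − 0.29)/(1.751 − (-0.3319)) = 0.158.
Then μ = 0.29 − (-0.3319)·0.158 = 0.343.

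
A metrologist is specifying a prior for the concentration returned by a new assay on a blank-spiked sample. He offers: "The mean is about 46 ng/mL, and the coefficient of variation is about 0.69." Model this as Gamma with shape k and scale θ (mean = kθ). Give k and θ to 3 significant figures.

k ≈ 2.1, θ ≈ 21.9

For Gamma(k, scale θ): mean = kθ, variance = kθ², so CV = 1/√k.
CV = 0.69, hence k = 1/CV² = 2.1.
Then θ = mean/k = 46/2.1 = 21.9.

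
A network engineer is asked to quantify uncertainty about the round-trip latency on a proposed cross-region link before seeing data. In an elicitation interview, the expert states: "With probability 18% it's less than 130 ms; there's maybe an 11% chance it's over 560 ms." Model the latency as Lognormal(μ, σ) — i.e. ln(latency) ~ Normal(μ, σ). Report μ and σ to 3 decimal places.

μ ≈ 5.492, σ ≈ 0.682

If T ~ Lognormal(μ,σ) then ln T ~ Normal(μ,σ), so the p-quantile of ln T is μ + z_p·σ.
ln(130) = 4.868 and ln(560) = 6.328; z_{0.18} = -0.9154, z_{0.89} = 1.227.
σ = (6.328 − 4.868)/(1.227 − (-0.9154)) = 0.682.
μ = 4.868 − (-0.9154)·0.682 = 5.492.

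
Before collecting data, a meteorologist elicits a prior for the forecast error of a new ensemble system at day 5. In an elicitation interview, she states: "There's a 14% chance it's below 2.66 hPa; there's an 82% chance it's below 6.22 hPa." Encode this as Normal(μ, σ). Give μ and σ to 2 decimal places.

For Normal(μ,σ), the p-quantile is μ + z_p·σ. Here z_{0.14} = -1.08, z_{0.82} = 0.9154.
So 2.66 = μ − 1.08σ and 6.22 = μ + 0.9154σ.
Subtracting: σ = (6.22 − 2.66)/(0.9154 − (-1.08)) = 1.78.
Then μ = 2.66 − (-1.08)·1.78 = 4.59.

μ = 4.59, σ = 1.78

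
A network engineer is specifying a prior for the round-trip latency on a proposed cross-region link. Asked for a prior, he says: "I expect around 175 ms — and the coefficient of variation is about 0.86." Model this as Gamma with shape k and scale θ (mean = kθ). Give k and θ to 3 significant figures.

k ≈ 1.35, θ ≈ 129

For Gamma(k, scale θ): mean = kθ, variance = kθ², so CV = 1/√k.
CV = 0.86, hence k = 1/CV² = 1.35.
Then θ = mean/k = 175/1.35 = 129.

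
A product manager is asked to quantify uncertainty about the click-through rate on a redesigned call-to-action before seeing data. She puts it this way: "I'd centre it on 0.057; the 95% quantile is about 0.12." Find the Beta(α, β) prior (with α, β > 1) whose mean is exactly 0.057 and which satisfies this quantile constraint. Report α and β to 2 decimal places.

With mean 0.057 fixed, write α = 0.057s, β = 0.943s where s = α+β.
Need P(θ < 0.12) = 0.95 under Beta(0.057s, 0.943s). Normal approximation: (q−m)/√(m(1−m)/s) ≈ z_{0.95} = 1.64, so s ≈ 0.057·0.943·(1.64)²/(0.12−0.057)² = 36.6.
At s = 36.6: P(θ<0.12) ≈ 0.931. Adjusting to match 0.95 gives s ≈ 48.06.
So α = 0.057·48.06 ≈ 2.74, β = 0.943·48.06 ≈ 45.32.

α ≈ 2.74, β ≈ 45.32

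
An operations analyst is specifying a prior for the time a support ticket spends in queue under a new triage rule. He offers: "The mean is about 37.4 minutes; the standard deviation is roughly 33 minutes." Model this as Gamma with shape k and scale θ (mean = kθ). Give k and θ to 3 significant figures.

For Gamma(k, scale θ): mean = kθ, variance = kθ², so CV = 1/√k.
CV = SD/mean = 33/37.4 = 0.8824, hence k = 1/CV² = 1.28.
Then θ = mean/k = 37.4/1.28 = 29.1.

k ≈ 1.28, θ ≈ 29.1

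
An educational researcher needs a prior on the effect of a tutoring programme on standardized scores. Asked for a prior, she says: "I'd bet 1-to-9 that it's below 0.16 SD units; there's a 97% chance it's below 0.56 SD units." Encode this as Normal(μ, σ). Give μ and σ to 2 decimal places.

μ = 0.32, σ = 0.13

For Normal(μ,σ), the p-quantile is μ + z_p·σ. Here z_{0.1} = -1.282, z_{0.97} = 1.881.
So 0.16 = μ − 1.282σ and 0.56 = μ + 1.881σ.
Subtracting: σ = (0.56 − 0.16)/(1.881 − (-1.282)) = 0.13.
Then μ = 0.16 − (-1.282)·0.13 = 0.32.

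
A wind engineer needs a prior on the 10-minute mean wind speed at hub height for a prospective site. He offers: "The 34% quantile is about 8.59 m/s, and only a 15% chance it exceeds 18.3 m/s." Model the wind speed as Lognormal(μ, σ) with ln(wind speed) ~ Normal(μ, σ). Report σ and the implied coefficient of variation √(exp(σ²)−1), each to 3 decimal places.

If T ~ Lognormal(μ,σ) then ln T ~ Normal(μ,σ), so the p-quantile of ln T is μ + z_p·σ.
ln(8.59) = 2.151 and ln(18.3) = 2.907; z_{0.34} = -0.4125, z_{0.85} = 1.036.
σ = (2.907 − 2.151)/(1.036 − (-0.4125)) = 0.522.
μ = 2.151 − (-0.4125)·0.522 = 2.366.
CV = √(exp(σ²)−1) = √(exp(0.2725)−1) = 0.560.

σ ≈ 0.522, CV ≈ 0.560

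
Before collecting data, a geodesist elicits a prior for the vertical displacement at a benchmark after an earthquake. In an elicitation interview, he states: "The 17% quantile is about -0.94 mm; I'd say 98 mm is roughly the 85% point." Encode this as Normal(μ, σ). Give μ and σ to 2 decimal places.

The p-quantile of Normal(μ,σ) is μ + z_p·σ, with z_{0.17} = -0.9542 and z_{0.85} = 1.036.
Eliminate σ: μ = (z₂·x₁ − z₁·x₂)/(z₂ − z₁) = (1.036·-0.94 − (-0.9542)·98)/1.991 = 46.49.
Then σ = (x₂ − x₁)/(z₂ − z₁) = (98 − -0.94)/1.991 = 49.70.

μ = 46.49, σ = 49.70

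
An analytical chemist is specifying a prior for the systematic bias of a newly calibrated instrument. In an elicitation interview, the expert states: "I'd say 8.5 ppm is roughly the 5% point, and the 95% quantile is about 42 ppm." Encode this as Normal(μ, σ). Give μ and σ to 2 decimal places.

μ = 25.25, σ = 10.18

The p-quantile of Normal(μ,σ) is μ + z_p·σ, with z_{0.05} = -1.645 and z_{0.95} = 1.645.
Eliminate σ: μ = (z₂·x₁ − z₁·x₂)/(z₂ − z₁) = (1.645·8.5 − (-1.645)·42)/3.29 = 25.25.
Then σ = (x₂ − x₁)/(z₂ − z₁) = (42 − 8.5)/3.29 = 10.18.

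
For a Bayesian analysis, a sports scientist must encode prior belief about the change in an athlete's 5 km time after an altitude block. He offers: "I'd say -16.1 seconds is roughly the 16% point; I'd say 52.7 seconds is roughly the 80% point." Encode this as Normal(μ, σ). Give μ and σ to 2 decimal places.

The p-quantile of Normal(μ,σ) is μ + z_p·σ, with z_{0.16} = -0.9945 and z_{0.8} = 0.8416.
Eliminate σ: μ = (z₂·x₁ − z₁·x₂)/(z₂ − z₁) = (0.8416·-16.1 − (-0.9945)·52.7)/1.836 = 21.16.
Then σ = (x₂ − x₁)/(z₂ − z₁) = (52.7 − -16.1)/1.836 = 37.47.

μ = 21.16, σ = 37.47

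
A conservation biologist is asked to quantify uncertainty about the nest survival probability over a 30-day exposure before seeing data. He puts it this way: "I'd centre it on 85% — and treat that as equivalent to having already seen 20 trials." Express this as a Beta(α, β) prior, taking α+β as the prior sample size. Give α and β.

Under the effective-sample-size interpretation, Beta(α, β) has prior mean α/(α+β) and prior sample size α+β.
So α+β = 20 and α/(α+β) = 0.85, giving α = 0.85·20 = 17 and β = 20 − 17 = 3.

α = 17, β = 3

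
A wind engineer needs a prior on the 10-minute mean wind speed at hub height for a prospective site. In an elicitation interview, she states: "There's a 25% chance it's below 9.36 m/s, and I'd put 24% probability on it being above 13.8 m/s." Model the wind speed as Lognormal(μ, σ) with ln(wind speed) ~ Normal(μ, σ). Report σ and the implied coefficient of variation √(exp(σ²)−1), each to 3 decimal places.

σ ≈ 0.281, CV ≈ 0.287

If T ~ Lognormal(μ,σ) then ln T ~ Normal(μ,σ), so the p-quantile of ln T is μ + z_p·σ.
ln(9.36) = 2.236 and ln(13.8) = 2.625; z_{0.25} = -0.6745, z_{0.76} = 0.7063.
σ = (2.625 − 2.236)/(0.7063 − (-0.6745)) = 0.281.
μ = 2.236 − (-0.6745)·0.281 = 2.426.
CV = √(exp(σ²)−1) = √(exp(0.0791)−1) = 0.287.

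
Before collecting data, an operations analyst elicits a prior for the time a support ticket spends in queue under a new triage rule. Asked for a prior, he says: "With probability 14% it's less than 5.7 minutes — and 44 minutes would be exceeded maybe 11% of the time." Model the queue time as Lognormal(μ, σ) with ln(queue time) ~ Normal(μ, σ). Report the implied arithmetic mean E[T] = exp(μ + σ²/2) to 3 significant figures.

If T ~ Lognormal(μ,σ) then ln T ~ Normal(μ,σ), so the p-quantile of ln T is μ + z_p·σ.
ln(5.7) = 1.74 and ln(44) = 3.784; z_{0.14} = -1.08, z_{0.89} = 1.227.
σ = (3.784 − 1.74)/(1.227 − (-1.08)) = 0.886.
μ = 1.74 − (-1.08)·0.886 = 2.698.
E[T] = exp(μ + σ²/2) = exp(2.698 + 0.3924) = 22 minutes.

E[T] ≈ 22 minutes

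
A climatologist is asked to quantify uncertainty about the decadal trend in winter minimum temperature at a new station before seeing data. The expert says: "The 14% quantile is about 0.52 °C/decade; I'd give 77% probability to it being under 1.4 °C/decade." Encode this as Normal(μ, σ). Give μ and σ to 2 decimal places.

μ = 1.04, σ = 0.48

For Normal(μ,σ), the p-quantile is μ + z_p·σ. Here z_{0.14} = -1.08, z_{0.77} = 0.7388.
So 0.52 = μ − 1.08σ and 1.4 = μ + 0.7388σ.
Subtracting: σ = (1.4 − 0.52)/(0.7388 − (-1.08)) = 0.48.
Then μ = 0.52 − (-1.08)·0.48 = 1.04.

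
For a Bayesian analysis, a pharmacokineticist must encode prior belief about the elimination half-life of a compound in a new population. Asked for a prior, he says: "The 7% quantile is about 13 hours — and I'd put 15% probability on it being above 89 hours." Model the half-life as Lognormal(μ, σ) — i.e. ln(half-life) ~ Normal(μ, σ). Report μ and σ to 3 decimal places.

μ ≈ 3.695, σ ≈ 0.766

If T ~ Lognormal(μ,σ) then ln T ~ Normal(μ,σ), so the p-quantile of ln T is μ + z_p·σ.
ln(13) = 2.565 and ln(89) = 4.489; z_{0.07} = -1.476, z_{0.85} = 1.036.
σ = (4.489 − 2.565)/(1.036 − (-1.476)) = 0.766.
μ = 2.565 − (-1.476)·0.766 = 3.695.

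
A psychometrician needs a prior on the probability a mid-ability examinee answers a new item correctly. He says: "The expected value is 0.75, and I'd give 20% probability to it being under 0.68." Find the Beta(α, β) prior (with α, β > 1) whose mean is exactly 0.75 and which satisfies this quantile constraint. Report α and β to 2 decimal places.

α ≈ 19.06, β ≈ 6.35

With mean 0.75 fixed, write α = 0.75s, β = 0.25s where s = α+β.
Need P(θ < 0.68) = 0.2 under Beta(0.75s, 0.25s). Normal approximation: (q−m)/√(m(1−m)/s) ≈ z_{0.2} = -0.842, so s ≈ 0.75·0.25·(-0.842)²/(0.68−0.75)² = 27.1.
At s = 27.1: P(θ<0.68) ≈ 0.194. Adjusting to match 0.2 gives s ≈ 25.42.
So α = 0.75·25.42 ≈ 19.06, β = 0.25·25.42 ≈ 6.35.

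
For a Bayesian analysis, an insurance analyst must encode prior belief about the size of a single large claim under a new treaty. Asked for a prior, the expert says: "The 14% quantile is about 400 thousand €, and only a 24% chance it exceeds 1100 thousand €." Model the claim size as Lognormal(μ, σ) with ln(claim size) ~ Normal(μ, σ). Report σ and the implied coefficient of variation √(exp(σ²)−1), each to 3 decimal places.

If T ~ Lognormal(μ,σ) then ln T ~ Normal(μ,σ), so the p-quantile of ln T is μ + z_p·σ.
ln(400) = 5.991 and ln(1100) = 7.003; z_{0.14} = -1.08, z_{0.76} = 0.7063.
σ = (7.003 − 5.991)/(0.7063 − (-1.08)) = 0.566.
μ = 5.991 − (-1.08)·0.566 = 6.603.
CV = √(exp(σ²)−1) = √(exp(0.3206)−1) = 0.615.

σ ≈ 0.566, CV ≈ 0.615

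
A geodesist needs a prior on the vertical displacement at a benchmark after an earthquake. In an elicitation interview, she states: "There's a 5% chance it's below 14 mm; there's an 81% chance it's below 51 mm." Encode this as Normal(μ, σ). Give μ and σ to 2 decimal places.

μ = 38.12, σ = 14.67

For Normal(μ,σ), the p-quantile is μ + z_p·σ. Here z_{0.05} = -1.645, z_{0.81} = 0.8779.
So 14 = μ − 1.645σ and 51 = μ + 0.8779σ.
Subtracting: σ = (51 − 14)/(0.8779 − (-1.645)) = 14.67.
Then μ = 14 − (-1.645)·14.67 = 38.12.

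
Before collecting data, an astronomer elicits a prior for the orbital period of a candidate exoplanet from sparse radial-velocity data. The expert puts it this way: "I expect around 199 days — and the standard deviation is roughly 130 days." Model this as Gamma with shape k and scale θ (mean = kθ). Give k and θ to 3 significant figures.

For Gamma(k, scale θ): mean = kθ, variance = kθ², so CV = 1/√k.
CV = SD/mean = 130/199 = 0.6533, hence k = 1/CV² = 2.34.
Then θ = mean/k = 199/2.34 = 84.9.

k ≈ 2.34, θ ≈ 84.9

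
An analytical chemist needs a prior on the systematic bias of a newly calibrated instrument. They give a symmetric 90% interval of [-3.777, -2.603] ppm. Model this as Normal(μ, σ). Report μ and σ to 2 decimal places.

μ = -3.19, σ = 0.36

A symmetric 90% interval runs μ ± z·σ with z = 1.645.
Half-width = 0.587, so σ = 0.587/1.645 = 0.36.
μ is the interval midpoint, -3.19.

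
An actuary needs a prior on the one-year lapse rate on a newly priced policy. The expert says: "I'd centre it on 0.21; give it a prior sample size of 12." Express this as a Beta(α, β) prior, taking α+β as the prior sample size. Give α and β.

α = 2.52, β = 9.48

Under the effective-sample-size interpretation, Beta(α, β) has prior mean α/(α+β) and prior sample size α+β.
So α+β = 12 and α/(α+β) = 0.21, giving α = 0.21·12 = 2.52 and β = 12 − 2.52 = 9.48.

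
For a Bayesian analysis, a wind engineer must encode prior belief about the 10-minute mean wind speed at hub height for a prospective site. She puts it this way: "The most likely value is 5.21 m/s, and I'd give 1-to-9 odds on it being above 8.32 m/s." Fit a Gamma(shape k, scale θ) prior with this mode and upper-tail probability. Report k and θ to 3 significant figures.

Gamma(k,θ) with k>1 has mode (k−1)θ, so θ = 5.21/(k−1).
Need P(X < 8.32) = 0.9 with θ tied to k this way. Start at k = 2, θ = 5.21: P(X<8.32) ≈ 0.474.
Too low — raise k to concentrate. Iterating converges to k ≈ 9.57.
Then θ = 5.21/(9.57−1) ≈ 0.608.

k ≈ 9.57, θ ≈ 0.608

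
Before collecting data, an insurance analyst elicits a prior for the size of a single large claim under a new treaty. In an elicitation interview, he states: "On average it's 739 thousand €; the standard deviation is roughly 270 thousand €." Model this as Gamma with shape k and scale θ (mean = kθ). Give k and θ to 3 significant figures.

k ≈ 7.49, θ ≈ 98.6

For Gamma(k, scale θ): mean = kθ, variance = kθ², so CV = 1/√k.
CV = SD/mean = 270/739 = 0.3654, hence k = 1/CV² = 7.49.
Then θ = mean/k = 739/7.49 = 98.6.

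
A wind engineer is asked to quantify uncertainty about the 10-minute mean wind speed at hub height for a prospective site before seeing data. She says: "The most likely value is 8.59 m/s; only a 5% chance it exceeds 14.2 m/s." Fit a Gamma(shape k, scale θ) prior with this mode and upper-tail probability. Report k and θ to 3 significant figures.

k ≈ 12.1, θ ≈ 0.777

Gamma(k,θ) with k>1 has mode (k−1)θ, so θ = 8.59/(k−1).
Need P(X < 14.2) = 0.95 with θ tied to k this way. Start at k = 2, θ = 8.59: P(X<14.2) ≈ 0.492.
Too low — raise k to concentrate. Iterating converges to k ≈ 12.1.
Then θ = 8.59/(12.1−1) ≈ 0.777.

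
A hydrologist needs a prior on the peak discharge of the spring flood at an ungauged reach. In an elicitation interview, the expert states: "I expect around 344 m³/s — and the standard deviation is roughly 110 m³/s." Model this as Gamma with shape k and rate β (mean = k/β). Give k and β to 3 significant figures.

k ≈ 9.78, β ≈ 0.0284

For Gamma(k, rate β): mean = k/β, variance = k/β², so CV = 1/√k.
CV = SD/mean = 110/344 = 0.3198, hence k = 1/CV² = 9.78.
Then β = k/mean = 9.78/344 = 0.0284.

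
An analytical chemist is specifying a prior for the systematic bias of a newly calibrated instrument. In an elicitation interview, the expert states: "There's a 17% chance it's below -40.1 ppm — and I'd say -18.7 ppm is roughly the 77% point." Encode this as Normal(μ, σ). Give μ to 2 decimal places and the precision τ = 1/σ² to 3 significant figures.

μ = -28.04, τ = 0.00626

For Normal(μ,σ), the p-quantile is μ + z_p·σ. Here z_{0.17} = -0.9542, z_{0.77} = 0.7388.
So -40.1 = μ − 0.9542σ and -18.7 = μ + 0.7388σ.
Subtracting: σ = (-18.7 − -40.1)/(0.7388 − (-0.9542)) = 12.64.
Then μ = -40.1 − (-0.9542)·12.64 = -28.04.
Precision τ = 1/σ² = 1/12.64² = 0.00626.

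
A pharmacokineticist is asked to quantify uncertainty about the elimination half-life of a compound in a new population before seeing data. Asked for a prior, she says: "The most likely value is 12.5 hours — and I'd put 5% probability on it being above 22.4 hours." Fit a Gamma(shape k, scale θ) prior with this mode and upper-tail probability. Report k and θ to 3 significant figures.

Gamma(k,θ) with k>1 has mode (k−1)θ, so θ = 12.5/(k−1).
Need P(X < 22.4) = 0.95 with θ tied to k this way. Start at k = 2, θ = 12.5: P(X<22.4) ≈ 0.535.
Too low — raise k to concentrate. Iterating converges to k ≈ 9.19.
Then θ = 12.5/(9.19−1) ≈ 1.53.

k ≈ 9.19, θ ≈ 1.53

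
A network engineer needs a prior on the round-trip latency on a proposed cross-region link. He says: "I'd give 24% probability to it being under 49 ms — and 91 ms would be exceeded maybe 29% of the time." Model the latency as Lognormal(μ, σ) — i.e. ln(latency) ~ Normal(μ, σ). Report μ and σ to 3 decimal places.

μ ≈ 4.239, σ ≈ 0.491

If T ~ Lognormal(μ,σ) then ln T ~ Normal(μ,σ), so the p-quantile of ln T is μ + z_p·σ.
ln(49) = 3.892 and ln(91) = 4.511; z_{0.24} = -0.7063, z_{0.71} = 0.5534.
σ = (4.511 − 3.892)/(0.5534 − (-0.7063)) = 0.491.
μ = 3.892 − (-0.7063)·0.491 = 4.239.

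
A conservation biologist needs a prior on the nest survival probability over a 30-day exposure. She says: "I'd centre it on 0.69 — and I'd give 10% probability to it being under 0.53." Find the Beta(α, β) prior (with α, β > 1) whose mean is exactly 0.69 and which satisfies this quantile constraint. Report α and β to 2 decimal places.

α ≈ 9.87, β ≈ 4.43

With mean 0.69 fixed, write α = 0.69s, β = 0.31s where s = α+β.
Need P(θ < 0.53) = 0.1 under Beta(0.69s, 0.31s). Normal approximation: (q−m)/√(m(1−m)/s) ≈ z_{0.1} = -1.28, so s ≈ 0.69·0.31·(-1.28)²/(0.53−0.69)² = 13.7.
At s = 13.7: P(θ<0.53) ≈ 0.104. Adjusting to match 0.1 gives s ≈ 14.30.
So α = 0.69·14.30 ≈ 9.87, β = 0.31·14.30 ≈ 4.43.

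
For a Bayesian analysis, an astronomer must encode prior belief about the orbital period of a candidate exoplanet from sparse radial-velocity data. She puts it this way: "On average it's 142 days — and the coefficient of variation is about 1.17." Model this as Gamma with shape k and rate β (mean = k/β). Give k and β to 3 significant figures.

k ≈ 0.731, β ≈ 0.00514

For Gamma(k, rate β): mean = k/β, variance = k/β², so CV = 1/√k.
CV = 1.17, hence k = 1/CV² = 0.731.
Then β = k/mean = 0.731/142 = 0.00514.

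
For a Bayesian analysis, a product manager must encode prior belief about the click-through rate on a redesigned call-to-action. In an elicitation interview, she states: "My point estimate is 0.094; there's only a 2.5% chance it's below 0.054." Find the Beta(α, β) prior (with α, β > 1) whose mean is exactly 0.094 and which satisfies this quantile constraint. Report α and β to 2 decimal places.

α ≈ 15.07, β ≈ 145.29

With mean 0.094 fixed, write α = 0.094s, β = 0.906s where s = α+β.
Need P(θ < 0.054) = 0.025 under Beta(0.094s, 0.906s). Normal approximation: (q−m)/√(m(1−m)/s) ≈ z_{0.025} = -1.96, so s ≈ 0.094·0.906·(-1.96)²/(0.054−0.094)² = 204.5.
At s = 204.5: P(θ<0.054) ≈ 0.013. Adjusting to match 0.025 gives s ≈ 160.37.
So α = 0.094·160.37 ≈ 15.07, β = 0.906·160.37 ≈ 145.29.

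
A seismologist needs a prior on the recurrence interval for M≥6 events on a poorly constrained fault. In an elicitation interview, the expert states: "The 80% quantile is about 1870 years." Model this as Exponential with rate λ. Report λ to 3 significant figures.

λ ≈ 0.000861

P(T < 1870.0) = 1 − e^(−λ·1870.0) = 0.8, so λ = −ln(1−0.8)/1870.0 = −ln(0.2)/1870.0 = 0.000861.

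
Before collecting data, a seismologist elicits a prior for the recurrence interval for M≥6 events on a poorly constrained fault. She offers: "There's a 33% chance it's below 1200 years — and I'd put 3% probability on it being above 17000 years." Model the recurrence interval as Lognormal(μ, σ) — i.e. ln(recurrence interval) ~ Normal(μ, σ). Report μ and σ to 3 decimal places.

If T ~ Lognormal(μ,σ) then ln T ~ Normal(μ,σ), so the p-quantile of ln T is μ + z_p·σ.
ln(1200) = 7.09 and ln(17000) = 9.741; z_{0.33} = -0.4399, z_{0.97} = 1.881.
σ = (9.741 − 7.09)/(1.881 − (-0.4399)) = 1.142.
μ = 7.09 − (-0.4399)·1.142 = 7.593.

μ ≈ 7.593, σ ≈ 1.142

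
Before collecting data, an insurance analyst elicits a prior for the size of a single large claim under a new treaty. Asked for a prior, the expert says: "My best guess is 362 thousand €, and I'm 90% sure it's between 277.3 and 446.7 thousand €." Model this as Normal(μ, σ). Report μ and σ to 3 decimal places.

A symmetric 90% interval runs μ ± z·σ with z = 1.645.
Half-width = 84.7, so σ = 84.7/1.645 = 51.494.
μ is the stated best guess, 362.000.

μ = 362.000, σ = 51.494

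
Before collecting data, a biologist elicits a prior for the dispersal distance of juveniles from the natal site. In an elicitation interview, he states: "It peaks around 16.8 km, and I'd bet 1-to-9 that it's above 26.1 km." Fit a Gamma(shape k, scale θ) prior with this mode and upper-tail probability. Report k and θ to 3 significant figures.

k ≈ 10.6, θ ≈ 1.74

Gamma(k,θ) with k>1 has mode (k−1)θ, so θ = 16.8/(k−1).
Need P(X < 26.1) = 0.9 with θ tied to k this way. Start at k = 2, θ = 16.8: P(X<26.1) ≈ 0.460.
Too low — raise k to concentrate. Iterating converges to k ≈ 10.6.
Then θ = 16.8/(10.6−1) ≈ 1.74.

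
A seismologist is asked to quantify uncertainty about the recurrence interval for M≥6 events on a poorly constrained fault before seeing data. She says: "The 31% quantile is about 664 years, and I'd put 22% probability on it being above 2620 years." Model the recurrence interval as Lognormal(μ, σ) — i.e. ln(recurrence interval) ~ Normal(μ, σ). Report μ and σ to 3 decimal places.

μ ≈ 7.035, σ ≈ 1.082

If T ~ Lognormal(μ,σ) then ln T ~ Normal(μ,σ), so the p-quantile of ln T is μ + z_p·σ.
ln(664) = 6.498 and ln(2620) = 7.871; z_{0.31} = -0.4959, z_{0.78} = 0.7722.
σ = (7.871 − 6.498)/(0.7722 − (-0.4959)) = 1.082.
μ = 6.498 − (-0.4959)·1.082 = 7.035.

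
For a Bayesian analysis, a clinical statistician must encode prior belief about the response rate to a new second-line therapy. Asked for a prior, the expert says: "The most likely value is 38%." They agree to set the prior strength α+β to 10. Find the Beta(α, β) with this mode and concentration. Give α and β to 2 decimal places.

α = 4.04, β = 5.96

For α,β > 1 the Beta mode is (α−1)/(α+β−2). With α+β = 10, the mode is (α−1)/8.
Set (α−1)/8 = 0.38 → α = 1 + 0.38·8 = 4.04.
β = 10 − α = 5.96.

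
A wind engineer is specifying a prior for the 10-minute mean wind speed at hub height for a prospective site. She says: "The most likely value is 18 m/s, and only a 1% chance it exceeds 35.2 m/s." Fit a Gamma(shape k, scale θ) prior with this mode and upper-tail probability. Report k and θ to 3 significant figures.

Gamma(k,θ) with k>1 has mode (k−1)θ, so θ = 18/(k−1).
Need P(X < 35.2) = 0.99 with θ tied to k this way. Start at k = 2, θ = 18: P(X<35.2) ≈ 0.582.
Too low — raise k to concentrate. Iterating converges to k ≈ 12.
Then θ = 18/(12−1) ≈ 1.64.

k ≈ 12, θ ≈ 1.64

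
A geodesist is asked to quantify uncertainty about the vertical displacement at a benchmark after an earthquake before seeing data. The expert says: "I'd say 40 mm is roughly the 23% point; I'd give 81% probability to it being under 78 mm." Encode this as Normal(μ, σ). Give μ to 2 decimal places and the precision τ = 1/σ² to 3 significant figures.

The p-quantile of Normal(μ,σ) is μ + z_p·σ, with z_{0.23} = -0.7388 and z_{0.81} = 0.8779.
Eliminate σ: μ = (z₂·x₁ − z₁·x₂)/(z₂ − z₁) = (0.8779·40 − (-0.7388)·78)/1.617 = 57.37.
Then σ = (x₂ − x₁)/(z₂ − z₁) = (78 − 40)/1.617 = 23.50.
Precision τ = 1/σ² = 1/23.5² = 0.00181.

μ = 57.37, τ = 0.00181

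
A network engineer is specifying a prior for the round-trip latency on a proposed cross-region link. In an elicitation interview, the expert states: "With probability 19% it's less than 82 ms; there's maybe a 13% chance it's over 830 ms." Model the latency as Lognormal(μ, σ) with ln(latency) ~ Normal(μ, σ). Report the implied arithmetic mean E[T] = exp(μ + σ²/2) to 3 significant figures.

If T ~ Lognormal(μ,σ) then ln T ~ Normal(μ,σ), so the p-quantile of ln T is μ + z_p·σ.
ln(82) = 4.407 and ln(830) = 6.721; z_{0.19} = -0.8779, z_{0.87} = 1.126.
σ = (6.721 − 4.407)/(1.126 − (-0.8779)) = 1.155.
μ = 4.407 − (-0.8779)·1.155 = 5.421.
E[T] = exp(μ + σ²/2) = exp(5.421 + 0.6669) = 440 ms.

E[T] ≈ 440 ms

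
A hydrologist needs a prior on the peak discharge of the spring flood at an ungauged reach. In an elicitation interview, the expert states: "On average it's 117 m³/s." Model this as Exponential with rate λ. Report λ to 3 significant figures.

λ ≈ 0.00855

Exponential mean = 1/λ, so λ = 1/117.0 = 0.00855.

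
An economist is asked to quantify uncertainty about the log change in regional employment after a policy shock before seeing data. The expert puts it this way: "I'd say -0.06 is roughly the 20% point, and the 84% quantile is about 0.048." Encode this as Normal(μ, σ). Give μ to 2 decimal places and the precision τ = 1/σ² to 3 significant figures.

μ = -0.01, τ = 289

The p-quantile of Normal(μ,σ) is μ + z_p·σ, with z_{0.2} = -0.8416 and z_{0.84} = 0.9945.
Eliminate σ: μ = (z₂·x₁ − z₁·x₂)/(z₂ − z₁) = (0.9945·-0.06 − (-0.8416)·0.048)/1.836 = -0.01.
Then σ = (x₂ − x₁)/(z₂ − z₁) = (0.048 − -0.06)/1.836 = 0.06.
Precision τ = 1/σ² = 1/0.05882² = 289.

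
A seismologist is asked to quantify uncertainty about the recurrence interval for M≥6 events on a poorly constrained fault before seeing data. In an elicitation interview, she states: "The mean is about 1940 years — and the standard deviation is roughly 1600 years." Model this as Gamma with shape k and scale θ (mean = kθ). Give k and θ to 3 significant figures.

For Gamma(k, scale θ): mean = kθ, variance = kθ², so CV = 1/√k.
CV = SD/mean = 1600/1940 = 0.8247, hence k = 1/CV² = 1.47.
Then θ = mean/k = 1940/1.47 = 1320.

k ≈ 1.47, θ ≈ 1320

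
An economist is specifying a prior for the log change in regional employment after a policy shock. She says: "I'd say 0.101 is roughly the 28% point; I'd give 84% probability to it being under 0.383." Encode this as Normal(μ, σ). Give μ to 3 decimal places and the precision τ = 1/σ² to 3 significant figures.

For Normal(μ,σ), the p-quantile is μ + z_p·σ. Here z_{0.28} = -0.5828, z_{0.84} = 0.9945.
So 0.101 = μ − 0.5828σ and 0.383 = μ + 0.9945σ.
Subtracting: σ = (0.383 − 0.101)/(0.9945 − (-0.5828)) = 0.179.
Then μ = 0.101 − (-0.5828)·0.179 = 0.205.
Precision τ = 1/σ² = 1/0.1788² = 31.3.

μ = 0.205, τ = 31.3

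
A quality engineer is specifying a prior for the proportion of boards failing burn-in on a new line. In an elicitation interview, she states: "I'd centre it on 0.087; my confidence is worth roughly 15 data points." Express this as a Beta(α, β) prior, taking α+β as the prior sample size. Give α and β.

Under the effective-sample-size interpretation, Beta(α, β) has prior mean α/(α+β) and prior sample size α+β.
So α+β = 15 and α/(α+β) = 0.087, giving α = 0.087·15 = 1.305 and β = 15 − 1.305 = 13.695.

α = 1.305, β = 13.695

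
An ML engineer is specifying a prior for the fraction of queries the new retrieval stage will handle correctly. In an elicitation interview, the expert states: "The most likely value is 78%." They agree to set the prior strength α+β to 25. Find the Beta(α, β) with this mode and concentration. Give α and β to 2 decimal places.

For α,β > 1 the Beta mode is (α−1)/(α+β−2). With α+β = 25, the mode is (α−1)/23.
Set (α−1)/23 = 0.78 → α = 1 + 0.78·23 = 18.94.
β = 25 − α = 6.06.

α = 18.94, β = 6.06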